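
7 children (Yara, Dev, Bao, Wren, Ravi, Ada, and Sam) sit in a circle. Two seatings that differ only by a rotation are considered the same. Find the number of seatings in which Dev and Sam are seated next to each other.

Glue Dev and Sam into a block (2 internal orders). Seating 6 units around a circle gives (5)! arrangements.
So 2 × (5)! = 2 × 120 = 240.

240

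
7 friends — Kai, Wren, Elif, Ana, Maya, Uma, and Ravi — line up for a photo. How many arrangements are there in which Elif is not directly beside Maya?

3600

There are 7! = 5040 arrangements in all. If Elif and Maya are adjacent, merging them into one block gives 2·(6)! = 1440 arrangements.
So 5040 − 1440 = 3600 arrangements keep them apart.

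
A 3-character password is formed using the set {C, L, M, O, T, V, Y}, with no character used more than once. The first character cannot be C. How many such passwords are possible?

180

The first character has 7−1 = 6 choices (anything except C).
The remaining 2 characters are filled from the other 6 symbols without repetition: 6 × 5 = 30.
Total: 6 × 30 = 180.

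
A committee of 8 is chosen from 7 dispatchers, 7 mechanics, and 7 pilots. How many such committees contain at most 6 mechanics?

203476

Split by how many mechanics are chosen (0 through 6).
Sum: C(7,0)·C(14,8) + C(7,1)·C(14,7) + C(7,2)·C(14,6) + C(7,3)·C(14,5) + C(7,4)·C(14,4) + C(7,5)·C(14,3) + C(7,6)·C(14,2) = 3003 + 24024 + 63063 + 70070 + 35035 + 7644 + 637 = 203476.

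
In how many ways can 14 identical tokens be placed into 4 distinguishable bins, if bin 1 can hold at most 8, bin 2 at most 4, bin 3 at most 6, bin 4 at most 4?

By stars and bars, unrestricted non-negative solutions to x_1+…+x_4 = 14 number C(14+3,3) = 680.
Subtract solutions that violate a single cap (substitute x_i' = x_i − (cap_i+1)): x_1 ≥ 9 gives C(8,3) = 56; x_2 ≥ 5 gives C(12,3) = 220; x_3 ≥ 7 gives C(10,3) = 120; x_4 ≥ 5 gives C(12,3) = 220. Together 616.
Add back pairs where two caps are both exceeded: 1 + 0 + 1 + 10 + 35 + 10 = 57.
By inclusion–exclusion the count is 680 − 616 + 57 = 121.

121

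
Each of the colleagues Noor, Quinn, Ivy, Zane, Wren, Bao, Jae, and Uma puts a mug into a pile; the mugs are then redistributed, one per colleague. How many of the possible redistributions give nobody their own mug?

14833

Count assignments avoiding every fixed point. For any j of the 8 colleagues fixed to their own mug, the other 8−j can be arranged in (8−j)! ways.
By inclusion–exclusion this is Σ_{j=0}^{8} (−1)^j C(8,j)·(8−j)!.
Computing: 40320 − 40320 + 20160 − 6720 + 1680 − 336 + 56 − 8 + 1 = 14833.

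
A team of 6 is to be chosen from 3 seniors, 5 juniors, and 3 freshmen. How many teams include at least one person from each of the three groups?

With no constraint there are C(11,6) = 462 possible selections.
Selections missing a whole group: no seniors → C(8,6) = 28; no juniors → C(6,6) = 1; no freshmen → C(8,6) = 28.
Add back selections omitting two groups (i.e. drawn from a single group): C(3,6) + C(5,6) + C(3,6) = 0.
By inclusion–exclusion: 462 − 57 + 0 = 405.

405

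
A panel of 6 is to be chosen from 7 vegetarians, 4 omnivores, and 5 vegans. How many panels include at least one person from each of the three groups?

6545

With no constraint there are C(16,6) = 8008 possible selections.
Selections missing a whole group: no vegetarians → C(9,6) = 84; no omnivores → C(12,6) = 924; no vegans → C(11,6) = 462.
Add back selections omitting two groups (i.e. drawn from a single group): C(7,6) + C(4,6) + C(5,6) = 7.
By inclusion–exclusion: 8008 − 1470 + 7 = 6545.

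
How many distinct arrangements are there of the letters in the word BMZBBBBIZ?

The 9 letters of BMZBBBBIZ have repeats: B appearing 5 times and Z appearing twice.
The number of distinct arrangements is 9!/(5!·2!) = 362880/240 = 1512.

1512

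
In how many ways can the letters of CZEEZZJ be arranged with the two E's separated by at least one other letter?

300

Total arrangements of CZEEZZJ: 7!/(3!·2!) = 420.
Arrangements with the E's together: treat EE as one letter, giving (6)!/(3!) = 120.
Subtracting, 420 − 120 = 300 arrangements keep the E's apart.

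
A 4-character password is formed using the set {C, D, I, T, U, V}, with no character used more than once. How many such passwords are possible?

360

Choose and order 4 of the 6 symbols: the first character has 6 options, the next 5, then 4, 3.
That product is 6 × 5 × 4 × 3 = 360.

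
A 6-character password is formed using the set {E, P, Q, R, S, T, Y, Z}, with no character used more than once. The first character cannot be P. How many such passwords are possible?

17640

The first character has 8−1 = 7 choices (anything except P).
The remaining 5 characters are filled from the other 7 symbols without repetition: 7 × 6 × 5 × 4 × 3 = 2520.
Total: 7 × 2520 = 17640.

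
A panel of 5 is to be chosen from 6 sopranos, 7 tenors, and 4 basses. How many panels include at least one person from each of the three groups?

4214

Unrestricted: C(17,5) = 6188 ways to pick any 5 of the 17.
Selections missing a whole group: no sopranos → C(11,5) = 462; no tenors → C(10,5) = 252; no basses → C(13,5) = 1287.
Add back selections omitting two groups (i.e. drawn from a single group): C(6,5) + C(7,5) + C(4,5) = 27.
By inclusion–exclusion: 6188 − 2001 + 27 = 4214.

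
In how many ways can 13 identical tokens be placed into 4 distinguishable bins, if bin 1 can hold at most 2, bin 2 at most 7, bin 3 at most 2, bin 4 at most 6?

27

Without the upper bounds there are C(16,3) = 560 ways to split 13 among 4 bins.
Subtract solutions that violate a single cap (substitute x_i' = x_i − (cap_i+1)): x_1 ≥ 3 gives C(13,3) = 286; x_2 ≥ 8 gives C(8,3) = 56; x_3 ≥ 3 gives C(13,3) = 286; x_4 ≥ 7 gives C(9,3) = 84. Together 712.
Add back pairs where two caps are both exceeded: 10 + 120 + 20 + 10 + 0 + 20 = 180.
Subtract triples: 0 + 0 + 1 + 0 = 1.
By inclusion–exclusion the count is 560 − 712 + 180 − 1 = 27.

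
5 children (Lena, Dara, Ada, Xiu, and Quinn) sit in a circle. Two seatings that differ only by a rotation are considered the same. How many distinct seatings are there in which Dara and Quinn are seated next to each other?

12

Treat {Dara, Quinn} as one unit (2 internal orders) and seat the resulting 4 units around the table: (3)! circular arrangements.
So 2 × (3)! = 2 × 6 = 12.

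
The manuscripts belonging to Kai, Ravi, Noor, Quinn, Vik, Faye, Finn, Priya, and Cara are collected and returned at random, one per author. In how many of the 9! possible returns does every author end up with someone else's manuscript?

133496

This is the derangement count D_9: permutations of 9 items with no fixed point.
By inclusion–exclusion this is Σ_{j=0}^{9} (−1)^j C(9,j)·(9−j)!.
Computing: 362880 − 362880 + 181440 − 60480 + 15120 − 3024 + 504 − 72 + 9 − 1 = 133496.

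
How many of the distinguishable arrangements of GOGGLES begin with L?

120

Fix L in the first position and arrange the remaining 6 letters.
Those 6 letters have G appearing 3 times, giving (6)!/(3!) = 120.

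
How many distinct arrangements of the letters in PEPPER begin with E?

20

Fix E in the first position and arrange the remaining 5 letters.
Those 5 letters have P appearing 3 times, giving (5)!/(3!) = 20.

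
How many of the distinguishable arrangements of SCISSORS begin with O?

210

Fix O in the first position and arrange the remaining 7 letters.
Those 7 letters have S appearing 4 times, giving (7)!/(4!) = 210.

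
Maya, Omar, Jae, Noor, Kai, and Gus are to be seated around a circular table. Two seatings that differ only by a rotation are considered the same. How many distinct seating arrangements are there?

Seat Maya anywhere (absorbing the rotational symmetry), then permute the other 5: (5)! = 120.

120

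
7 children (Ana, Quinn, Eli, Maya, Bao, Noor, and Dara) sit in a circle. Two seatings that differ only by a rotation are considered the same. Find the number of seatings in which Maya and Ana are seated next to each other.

240

Treat {Maya, Ana} as one unit (2 internal orders) and seat the resulting 6 units around the table: (5)! circular arrangements.
So 2 × (5)! = 2 × 120 = 240.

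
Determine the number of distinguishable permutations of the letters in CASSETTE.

CASSETTE has 8 letters with E appearing twice, S appearing twice, and T appearing twice.
The number of distinct arrangements is 8!/(2!·2!·2!) = 40320/8 = 5040.

5040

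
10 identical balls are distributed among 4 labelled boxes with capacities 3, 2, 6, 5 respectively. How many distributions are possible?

53

By stars and bars, unrestricted non-negative solutions to x_1+…+x_4 = 10 number C(10+3,3) = 286.
Subtract solutions that violate a single cap (substitute x_i' = x_i − (cap_i+1)): x_1 ≥ 4 gives C(9,3) = 84; x_2 ≥ 3 gives C(10,3) = 120; x_3 ≥ 7 gives C(6,3) = 20; x_4 ≥ 6 gives C(7,3) = 35. Together 259.
Add back pairs where two caps are both exceeded: 20 + 0 + 1 + 1 + 4 + 0 = 26.
By inclusion–exclusion the count is 286 − 259 + 26 = 53.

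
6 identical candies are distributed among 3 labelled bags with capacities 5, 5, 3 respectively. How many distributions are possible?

20

Without the upper bounds there are C(8,2) = 28 ways to split 6 among 3 bags.
Subtract solutions that violate a single cap (substitute x_i' = x_i − (cap_i+1)): x_1 ≥ 6 gives C(2,2) = 1; x_2 ≥ 6 gives C(2,2) = 1; x_3 ≥ 4 gives C(4,2) = 6. Together 8.
No two caps can be exceeded simultaneously, so the pair terms are all 0.
By inclusion–exclusion the count is 28 − 8 + 0 = 20.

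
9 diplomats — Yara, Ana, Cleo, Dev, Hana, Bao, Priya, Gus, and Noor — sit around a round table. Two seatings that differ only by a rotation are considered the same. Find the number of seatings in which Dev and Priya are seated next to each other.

Glue Dev and Priya into a block (2 internal orders). Seating 8 units around a circle gives (7)! arrangements.
So 2 × (7)! = 2 × 5040 = 10080.

10080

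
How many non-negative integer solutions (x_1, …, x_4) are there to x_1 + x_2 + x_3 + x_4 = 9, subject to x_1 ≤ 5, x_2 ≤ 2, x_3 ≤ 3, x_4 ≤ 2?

By stars and bars, unrestricted non-negative solutions to x_1+…+x_4 = 9 number C(9+3,3) = 220.
Subtract solutions that violate a single cap (substitute x_i' = x_i − (cap_i+1)): x_1 ≥ 6 gives C(6,3) = 20; x_2 ≥ 3 gives C(9,3) = 84; x_3 ≥ 4 gives C(8,3) = 56; x_4 ≥ 3 gives C(9,3) = 84. Together 244.
Add back pairs where two caps are both exceeded: 1 + 0 + 1 + 10 + 20 + 10 = 42.
By inclusion–exclusion the count is 220 − 244 + 42 = 18.

18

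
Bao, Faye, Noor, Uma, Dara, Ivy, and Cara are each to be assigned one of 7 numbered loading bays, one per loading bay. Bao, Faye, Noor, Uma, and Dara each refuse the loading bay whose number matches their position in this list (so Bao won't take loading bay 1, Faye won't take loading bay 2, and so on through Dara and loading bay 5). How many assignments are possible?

2428

Let Aᵢ (for 1 ≤ i ≤ 5) be the placements that put person i in their forbidden loading bay. Any j of these fix j positions, leaving (7−j)! ways to fill the rest, and there are C(5,j) ways to pick which j.
By inclusion–exclusion, the number of valid placements is Σ_{j=0}^{5} (−1)^j C(5,j)·(7−j)!.
Computing: 5040 − 3600 + 1200 − 240 + 30 − 2 = 2428.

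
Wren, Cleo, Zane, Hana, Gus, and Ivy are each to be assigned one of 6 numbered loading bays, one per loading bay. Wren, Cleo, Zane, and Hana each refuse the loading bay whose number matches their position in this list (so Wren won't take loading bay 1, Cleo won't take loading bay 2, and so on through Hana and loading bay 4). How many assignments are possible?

362

Let Aᵢ (for 1 ≤ i ≤ 4) be the placements that put person i in their forbidden loading bay. Any j of these fix j positions, leaving (6−j)! ways to fill the rest, and there are C(4,j) ways to pick which j.
By inclusion–exclusion, the number of valid placements is Σ_{j=0}^{4} (−1)^j C(4,j)·(6−j)!.
Computing: 720 − 480 + 144 − 24 + 2 = 362.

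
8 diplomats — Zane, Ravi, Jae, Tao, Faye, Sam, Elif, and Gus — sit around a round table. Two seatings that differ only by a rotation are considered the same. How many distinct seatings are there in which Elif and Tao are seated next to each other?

Glue Elif and Tao into a block (2 internal orders). Seating 7 units around a circle gives (6)! arrangements.
So 2 × (6)! = 2 × 720 = 1440.

1440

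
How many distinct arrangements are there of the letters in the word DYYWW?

DYYWW has 5 letters with W appearing twice and Y appearing twice.
The number of distinct arrangements is 5!/(2!·2!) = 120/4 = 30.

30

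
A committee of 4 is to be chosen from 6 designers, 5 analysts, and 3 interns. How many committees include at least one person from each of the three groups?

With no constraint there are C(14,4) = 1001 possible selections.
Selections missing a whole group: no designers → C(8,4) = 70; no analysts → C(9,4) = 126; no interns → C(11,4) = 330.
Add back selections omitting two groups (i.e. drawn from a single group): C(6,4) + C(5,4) + C(3,4) = 20.
By inclusion–exclusion: 1001 − 526 + 20 = 495.

495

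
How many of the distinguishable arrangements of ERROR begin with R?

12

Fix R in the first position and arrange the remaining 4 letters.
Those 4 letters have R appearing twice, giving (4)!/(2!) = 12.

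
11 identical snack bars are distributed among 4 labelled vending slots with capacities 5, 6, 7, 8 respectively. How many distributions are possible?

Without the upper bounds there are C(14,3) = 364 ways to split 11 among 4 vending slots.
Subtract solutions that violate a single cap (substitute x_i' = x_i − (cap_i+1)): x_1 ≥ 6 gives C(8,3) = 56; x_2 ≥ 7 gives C(7,3) = 35; x_3 ≥ 8 gives C(6,3) = 20; x_4 ≥ 9 gives C(5,3) = 10. Together 121.
No two caps can be exceeded simultaneously, so the pair terms are all 0.
By inclusion–exclusion the count is 364 − 121 + 0 = 243.

243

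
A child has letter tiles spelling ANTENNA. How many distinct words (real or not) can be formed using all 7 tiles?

Letter multiplicities in ANTENNA: A×2, E×1, N×3, T×1.
So there are 7! / (3!·2!) = 420 distinguishable arrangements.

420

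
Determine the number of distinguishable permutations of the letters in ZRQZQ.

ZRQZQ has 5 letters with Q appearing twice and Z appearing twice.
Dividing 5! = 120 by 2!·2! = 4 for the repeated letters gives 30.

30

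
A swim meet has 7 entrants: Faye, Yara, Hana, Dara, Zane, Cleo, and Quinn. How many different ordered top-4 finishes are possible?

840

There are 7 choices for 1st place, 6 for 2nd, and so on down to 4 for position 4.
That gives 7 × 6 × 5 × 4 = 840.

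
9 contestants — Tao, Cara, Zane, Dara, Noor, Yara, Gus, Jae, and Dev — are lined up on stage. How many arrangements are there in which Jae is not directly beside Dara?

282240

There are 9! = 362880 arrangements in all. If Jae and Dara are adjacent, merging them into one block gives 2·(8)! = 80640 arrangements.
Complementary counting: 362880 − 80640 = 282240.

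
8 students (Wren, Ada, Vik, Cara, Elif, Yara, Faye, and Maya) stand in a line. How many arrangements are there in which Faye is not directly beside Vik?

30240

There are 8! = 40320 arrangements in all. If Faye and Vik are adjacent, merging them into one block gives 2·(7)! = 10080 arrangements.
Complementary counting: 40320 − 10080 = 30240.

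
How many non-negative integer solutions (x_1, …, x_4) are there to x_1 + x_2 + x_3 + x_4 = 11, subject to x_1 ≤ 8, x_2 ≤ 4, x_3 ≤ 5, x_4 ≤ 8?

205

Ignoring the caps, the number of non-negative solutions to x_1+…+x_4 = 11 is C(14,3) = 364.
Subtract solutions that violate a single cap (substitute x_i' = x_i − (cap_i+1)): x_1 ≥ 9 gives C(5,3) = 10; x_2 ≥ 5 gives C(9,3) = 84; x_3 ≥ 6 gives C(8,3) = 56; x_4 ≥ 9 gives C(5,3) = 10. Together 160.
Add back pairs where two caps are both exceeded: 0 + 0 + 0 + 1 + 0 + 0 = 1.
By inclusion–exclusion the count is 364 − 160 + 1 = 205.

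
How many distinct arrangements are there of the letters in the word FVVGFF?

60

FVVGFF has 6 letters with F appearing 3 times and V appearing twice.
So there are 6! / (3!·2!) = 60 distinguishable arrangements.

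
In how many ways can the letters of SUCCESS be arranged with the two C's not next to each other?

Total arrangements of SUCCESS: 7!/(3!·2!) = 420.
Arrangements with the C's together: treat CC as one letter, giving (6)!/(3!) = 120.
Subtracting, 420 − 120 = 300 arrangements keep the C's apart.

300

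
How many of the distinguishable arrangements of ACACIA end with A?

With the last slot taken by A, it remains to arrange the other 5 letters (CACIA).
Those 5 letters have A appearing twice and C appearing twice, giving (5)!/(2!·2!) = 30.

30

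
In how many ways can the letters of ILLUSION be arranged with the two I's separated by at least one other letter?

Total arrangements of ILLUSION: 8!/(2!·2!) = 10080.
If the two I's are adjacent, glue them into one block, leaving 7 items to arrange: (7)!/(2!) = 2520 ways.
Subtracting, 10080 − 2520 = 7560 arrangements keep the I's apart.

7560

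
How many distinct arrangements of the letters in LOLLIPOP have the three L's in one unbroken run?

180

Treat the 3 copies of L as a single block. The multiset to arrange is then {LLL, I, O, O, P, P}, 6 items in all.
That gives (6)!/(2!·2!) = 180 arrangements.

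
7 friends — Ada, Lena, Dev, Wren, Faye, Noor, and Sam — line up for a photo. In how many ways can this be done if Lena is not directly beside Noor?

There are 7! = 5040 arrangements in all. If Lena and Noor are adjacent, merging them into one block gives 2·(6)! = 1440 arrangements.
So 5040 − 1440 = 3600 arrangements keep them apart.

3600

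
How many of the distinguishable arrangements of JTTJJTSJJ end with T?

168

Fix T in the last position and arrange the remaining 8 letters.
Those 8 letters have J appearing 5 times and T appearing twice, giving (8)!/(5!·2!) = 168.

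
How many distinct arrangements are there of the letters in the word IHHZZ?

IHHZZ has 5 letters with H appearing twice and Z appearing twice.
The number of distinct arrangements is 5!/(2!·2!) = 120/4 = 30.

30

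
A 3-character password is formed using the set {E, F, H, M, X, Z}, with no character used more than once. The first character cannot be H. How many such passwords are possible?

The first character has 6−1 = 5 choices (anything except H).
The remaining 2 characters are filled from the other 5 symbols without repetition: 5 × 4 = 20.
Total: 5 × 20 = 100.

100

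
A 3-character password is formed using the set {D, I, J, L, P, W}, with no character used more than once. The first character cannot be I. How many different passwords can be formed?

The first character has 6−1 = 5 choices (anything except I).
The remaining 2 characters are filled from the other 5 symbols without repetition: 5 × 4 = 20.
Total: 5 × 20 = 100.

100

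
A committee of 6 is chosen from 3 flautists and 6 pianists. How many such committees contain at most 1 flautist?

Split by how many flautists are chosen (0 through 1).
Sum: C(3,0)·C(6,6) + C(3,1)·C(6,5) = 1 + 18 = 19.

19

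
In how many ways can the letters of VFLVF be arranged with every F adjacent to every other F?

12

Treat the 2 copies of F as a single block. The multiset to arrange is then {FF, L, V, V}, 4 items in all.
That gives (4)!/(2!) = 12 arrangements.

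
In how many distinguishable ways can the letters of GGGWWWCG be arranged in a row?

280

The 8 letters of GGGWWWCG have repeats: G appearing 4 times and W appearing 3 times.
Dividing 8! = 40320 by 4!·3! = 144 for the repeated letters gives 280.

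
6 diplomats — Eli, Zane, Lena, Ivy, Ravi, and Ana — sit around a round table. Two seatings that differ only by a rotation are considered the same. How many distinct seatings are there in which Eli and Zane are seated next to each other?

48

Glue Eli and Zane into a block (2 internal orders). Seating 5 units around a circle gives (4)! arrangements.
So 2 × (4)! = 2 × 24 = 48.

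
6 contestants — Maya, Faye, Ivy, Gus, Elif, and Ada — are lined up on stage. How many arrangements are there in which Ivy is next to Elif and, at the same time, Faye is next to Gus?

96

Treat {Ivy,Elif} as one block (2 orders) and {Faye,Gus} as another (2 orders).
That leaves 4 units to arrange: 2 × 2 × 4! = 4 × 24 = 96.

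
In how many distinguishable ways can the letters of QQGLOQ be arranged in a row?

120

QQGLOQ has 6 letters with Q appearing 3 times.
The number of distinct arrangements is 6!/(3!) = 720/6 = 120.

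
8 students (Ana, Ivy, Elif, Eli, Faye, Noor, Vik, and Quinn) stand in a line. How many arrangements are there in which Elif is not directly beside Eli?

30240

There are 8! = 40320 arrangements in all. If Elif and Eli are adjacent, merging them into one block gives 2·(7)! = 10080 arrangements.
So 40320 − 10080 = 30240 arrangements keep them apart.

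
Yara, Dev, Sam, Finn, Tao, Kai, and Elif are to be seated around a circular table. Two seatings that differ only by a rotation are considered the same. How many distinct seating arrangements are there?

Around a circle, 7 distinct people have 7!/7 = (6)! = 720 rotationally distinct seatings.

720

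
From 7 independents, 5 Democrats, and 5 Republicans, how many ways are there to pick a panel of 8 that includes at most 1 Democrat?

4455

Split by how many Democrats are chosen (0 through 1).
Sum: C(5,0)·C(12,8) + C(5,1)·C(12,7) = 495 + 3960 = 4455.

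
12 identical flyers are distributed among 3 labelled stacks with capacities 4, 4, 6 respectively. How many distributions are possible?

6

Without the upper bounds there are C(14,2) = 91 ways to split 12 among 3 stacks.
Subtract solutions that violate a single cap (substitute x_i' = x_i − (cap_i+1)): x_1 ≥ 5 gives C(9,2) = 36; x_2 ≥ 5 gives C(9,2) = 36; x_3 ≥ 7 gives C(7,2) = 21. Together 93.
Add back pairs where two caps are both exceeded: 6 + 1 + 1 = 8.
By inclusion–exclusion the count is 91 − 93 + 8 = 6.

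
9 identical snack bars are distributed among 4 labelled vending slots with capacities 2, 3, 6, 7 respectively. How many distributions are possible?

76

Ignoring the caps, the number of non-negative solutions to x_1+…+x_4 = 9 is C(12,3) = 220.
Subtract solutions that violate a single cap (substitute x_i' = x_i − (cap_i+1)): x_1 ≥ 3 gives C(9,3) = 84; x_2 ≥ 4 gives C(8,3) = 56; x_3 ≥ 7 gives C(5,3) = 10; x_4 ≥ 8 gives C(4,3) = 4. Together 154.
Add back pairs where two caps are both exceeded: 10 + 0 + 0 + 0 + 0 + 0 = 10.
By inclusion–exclusion the count is 220 − 154 + 10 = 76.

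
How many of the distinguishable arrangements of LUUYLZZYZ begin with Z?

With the first slot taken by Z, it remains to arrange the other 8 letters (LUUYLZYZ).
Those 8 letters have L appearing twice, U appearing twice, Y appearing twice, and Z appearing twice, giving (8)!/(2!·2!·2!·2!) = 2520.

2520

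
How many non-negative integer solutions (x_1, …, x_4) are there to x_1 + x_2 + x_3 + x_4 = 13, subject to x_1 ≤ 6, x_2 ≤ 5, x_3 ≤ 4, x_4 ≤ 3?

51

Without the upper bounds there are C(16,3) = 560 ways to split 13 among 4 variables.
Subtract solutions that violate a single cap (substitute x_i' = x_i − (cap_i+1)): x_1 ≥ 7 gives C(9,3) = 84; x_2 ≥ 6 gives C(10,3) = 120; x_3 ≥ 5 gives C(11,3) = 165; x_4 ≥ 4 gives C(12,3) = 220. Together 589.
Add back pairs where two caps are both exceeded: 1 + 4 + 10 + 10 + 20 + 35 = 80.
By inclusion–exclusion the count is 560 − 589 + 80 = 51.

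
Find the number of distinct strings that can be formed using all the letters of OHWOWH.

Letter multiplicities in OHWOWH: H×2, O×2, W×2.
Dividing 6! = 720 by 2!·2!·2! = 8 for the repeated letters gives 90.

90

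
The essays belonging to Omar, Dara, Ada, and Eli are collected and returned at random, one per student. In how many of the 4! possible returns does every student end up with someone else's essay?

Let Aᵢ be the assignments in which student i gets their own essay. We want the size of the complement of A₁∪…∪A_4.
By inclusion–exclusion this is Σ_{j=0}^{4} (−1)^j C(4,j)·(4−j)!.
Computing: 24 − 24 + 12 − 4 + 1 = 9.

9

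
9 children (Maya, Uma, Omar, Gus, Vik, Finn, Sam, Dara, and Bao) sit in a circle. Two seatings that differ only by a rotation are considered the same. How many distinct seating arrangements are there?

40320

Seat Maya anywhere (absorbing the rotational symmetry), then permute the other 8: (8)! = 40320.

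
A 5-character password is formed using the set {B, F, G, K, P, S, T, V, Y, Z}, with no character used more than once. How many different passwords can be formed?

30240

This is a permutation of 5 out of 10: P(10,5) = 10!/5!.
10 × 9 × 8 × 7 × 6 = 30240.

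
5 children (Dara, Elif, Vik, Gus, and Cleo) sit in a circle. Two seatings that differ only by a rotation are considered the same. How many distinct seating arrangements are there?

Fix one person's seat to break rotational symmetry; the remaining 4 people can be arranged in (4)! = 24 ways.

24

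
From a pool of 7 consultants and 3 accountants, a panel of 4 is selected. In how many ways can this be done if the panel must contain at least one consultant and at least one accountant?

175

With no constraint there are C(10,4) = 210 possible selections.
Subtract selections that omit an entire group: no consultants → C(3,4) = 0; no accountants → C(7,4) = 35.
Both groups omitted at once is impossible, so 210 − 35 = 175.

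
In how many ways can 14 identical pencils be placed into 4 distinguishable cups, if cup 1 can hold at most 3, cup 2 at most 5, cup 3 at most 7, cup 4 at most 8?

By stars and bars, unrestricted non-negative solutions to x_1+…+x_4 = 14 number C(14+3,3) = 680.
Subtract solutions that violate a single cap (substitute x_i' = x_i − (cap_i+1)): x_1 ≥ 4 gives C(13,3) = 286; x_2 ≥ 6 gives C(11,3) = 165; x_3 ≥ 8 gives C(9,3) = 84; x_4 ≥ 9 gives C(8,3) = 56. Together 591.
Add back pairs where two caps are both exceeded: 35 + 10 + 4 + 1 + 0 + 0 = 50.
By inclusion–exclusion the count is 680 − 591 + 50 = 139.

139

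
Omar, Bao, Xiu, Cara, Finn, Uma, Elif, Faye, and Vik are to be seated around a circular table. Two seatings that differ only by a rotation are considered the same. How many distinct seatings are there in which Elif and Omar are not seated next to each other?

30240

All circular seatings of 9 people number (8)! = 40320.
Those with Elif next to Omar: fuse the pair into one unit and seat 8 units around a circle — 2·(7)! = 10080.
Subtracting, 40320 − 10080 = 30240.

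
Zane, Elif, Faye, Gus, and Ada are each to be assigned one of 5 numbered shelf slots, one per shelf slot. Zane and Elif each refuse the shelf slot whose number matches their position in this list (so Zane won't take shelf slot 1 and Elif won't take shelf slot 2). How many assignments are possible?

78

Let Aᵢ (for i ∈ {1, 2}) be the placements that put person i in their forbidden shelf slot. Any j of these fix j positions, leaving (5−j)! ways to fill the rest, and there are C(2,j) ways to pick which j.
By inclusion–exclusion, the number of valid placements is Σ_{j=0}^{2} (−1)^j C(2,j)·(5−j)!.
Computing: 120 − 48 + 6 = 78.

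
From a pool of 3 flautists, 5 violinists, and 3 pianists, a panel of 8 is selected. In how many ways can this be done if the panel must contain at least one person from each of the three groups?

Unrestricted: C(11,8) = 165 ways to pick any 8 of the 11.
Subtract selections that omit an entire group: no flautists → C(8,8) = 1; no violinists → C(6,8) = 0; no pianists → C(8,8) = 1.
Add back selections omitting two groups (i.e. drawn from a single group): C(3,8) + C(5,8) + C(3,8) = 0.
By inclusion–exclusion: 165 − 2 + 0 = 163.

163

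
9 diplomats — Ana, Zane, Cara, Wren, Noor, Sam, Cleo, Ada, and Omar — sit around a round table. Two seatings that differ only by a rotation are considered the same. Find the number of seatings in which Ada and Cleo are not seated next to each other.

30240

Without the restriction there are (8)! = 40320 seatings.
Seatings with Ada beside Cleo: treat them as a block with 2 internal orders, giving 2 × (7)! = 10080.
Subtracting, 40320 − 10080 = 30240.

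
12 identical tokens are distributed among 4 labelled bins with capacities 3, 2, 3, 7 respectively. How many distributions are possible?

19

By stars and bars, unrestricted non-negative solutions to x_1+…+x_4 = 12 number C(12+3,3) = 455.
Subtract solutions that violate a single cap (substitute x_i' = x_i − (cap_i+1)): x_1 ≥ 4 gives C(11,3) = 165; x_2 ≥ 3 gives C(12,3) = 220; x_3 ≥ 4 gives C(11,3) = 165; x_4 ≥ 8 gives C(7,3) = 35. Together 585.
Add back pairs where two caps are both exceeded: 56 + 35 + 1 + 56 + 4 + 1 = 153.
Subtract triples: 4 + 0 + 0 + 0 = 4.
By inclusion–exclusion the count is 455 − 585 + 153 − 4 = 19.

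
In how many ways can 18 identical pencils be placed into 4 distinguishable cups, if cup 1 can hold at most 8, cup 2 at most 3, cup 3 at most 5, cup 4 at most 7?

52

Without the upper bounds there are C(21,3) = 1330 ways to split 18 among 4 cups.
Subtract solutions that violate a single cap (substitute x_i' = x_i − (cap_i+1)): x_1 ≥ 9 gives C(12,3) = 220; x_2 ≥ 4 gives C(17,3) = 680; x_3 ≥ 6 gives C(15,3) = 455; x_4 ≥ 8 gives C(13,3) = 286. Together 1641.
Add back pairs where two caps are both exceeded: 56 + 20 + 4 + 165 + 84 + 35 = 364.
Subtract triples: 0 + 0 + 0 + 1 = 1.
By inclusion–exclusion the count is 1330 − 1641 + 364 − 1 = 52.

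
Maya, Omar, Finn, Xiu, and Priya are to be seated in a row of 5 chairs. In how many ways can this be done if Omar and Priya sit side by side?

48

Glue Omar and Priya into one block (2 internal orders), leaving 4 units to arrange in a row.
So the count is 2·(4)! = 48.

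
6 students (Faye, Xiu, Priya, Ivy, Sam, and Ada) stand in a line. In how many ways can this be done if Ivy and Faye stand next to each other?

Treat {Ivy, Faye} as a single unit. There are 5 units to order, and the pair itself can be ordered 2 ways.
So the count is 2·(5)! = 240.

240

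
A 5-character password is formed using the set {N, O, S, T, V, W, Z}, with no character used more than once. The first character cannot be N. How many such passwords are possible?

The first character has 7−1 = 6 choices (anything except N).
The remaining 4 characters are filled from the other 6 symbols without repetition: 6 × 5 × 4 × 3 = 360.
Total: 6 × 360 = 2160.

2160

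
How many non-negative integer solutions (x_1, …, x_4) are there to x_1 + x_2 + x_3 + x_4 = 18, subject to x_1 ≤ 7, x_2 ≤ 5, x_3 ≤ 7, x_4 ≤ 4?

55

Ignoring the caps, the number of non-negative solutions to x_1+…+x_4 = 18 is C(21,3) = 1330.
Subtract solutions that violate a single cap (substitute x_i' = x_i − (cap_i+1)): x_1 ≥ 8 gives C(13,3) = 286; x_2 ≥ 6 gives C(15,3) = 455; x_3 ≥ 8 gives C(13,3) = 286; x_4 ≥ 5 gives C(16,3) = 560. Together 1587.
Add back pairs where two caps are both exceeded: 35 + 10 + 56 + 35 + 120 + 56 = 312.
By inclusion–exclusion the count is 1330 − 1587 + 312 = 55.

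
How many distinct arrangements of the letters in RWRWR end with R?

With the last slot taken by R, it remains to arrange the other 4 letters (WRWR).
Those 4 letters have R appearing twice and W appearing twice, giving (4)!/(2!·2!) = 6.

6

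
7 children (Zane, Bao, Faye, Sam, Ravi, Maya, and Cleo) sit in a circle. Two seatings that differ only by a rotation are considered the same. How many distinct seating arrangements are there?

720

Seat Zane anywhere (absorbing the rotational symmetry), then permute the other 6: (6)! = 720.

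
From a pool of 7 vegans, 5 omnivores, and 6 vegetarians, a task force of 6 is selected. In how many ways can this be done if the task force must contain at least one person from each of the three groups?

Total 6-person selections from all 18: C(18,6) = 18564.
Selections missing a whole group: no vegans → C(11,6) = 462; no omnivores → C(13,6) = 1716; no vegetarians → C(12,6) = 924.
Add back selections omitting two groups (i.e. drawn from a single group): C(7,6) + C(5,6) + C(6,6) = 8.
By inclusion–exclusion: 18564 − 3102 + 8 = 15470.

15470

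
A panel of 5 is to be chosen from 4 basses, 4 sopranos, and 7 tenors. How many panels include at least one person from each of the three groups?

Total 5-person selections from all 15: C(15,5) = 3003.
Selections missing a whole group: no basses → C(11,5) = 462; no sopranos → C(11,5) = 462; no tenors → C(8,5) = 56.
Add back selections omitting two groups (i.e. drawn from a single group): C(4,5) + C(4,5) + C(7,5) = 21.
By inclusion–exclusion: 3003 − 980 + 21 = 2044.

2044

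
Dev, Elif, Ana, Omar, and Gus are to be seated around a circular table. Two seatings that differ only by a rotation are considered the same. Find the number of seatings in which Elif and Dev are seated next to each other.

Glue Elif and Dev into a block (2 internal orders). Seating 4 units around a circle gives (3)! arrangements.
So 2 × (3)! = 2 × 6 = 12.

12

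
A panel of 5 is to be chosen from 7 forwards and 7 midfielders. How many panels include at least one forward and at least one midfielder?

1960

With no constraint there are C(14,5) = 2002 possible selections.
Subtract selections that omit an entire group: no forwards → C(7,5) = 21; no midfielders → C(7,5) = 21.
Both groups omitted at once is impossible, so 2002 − 42 = 1960.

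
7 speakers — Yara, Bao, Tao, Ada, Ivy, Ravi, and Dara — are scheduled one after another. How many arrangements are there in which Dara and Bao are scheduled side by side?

Treat {Dara, Bao} as a single unit. There are 6 units to order, and the pair itself can be ordered 2 ways.
So the count is 2·(6)! = 1440.

1440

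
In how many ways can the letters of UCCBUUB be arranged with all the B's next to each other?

Treat the 2 copies of B as a single block. The multiset to arrange is then {BB, C, C, U, U, U}, 6 items in all.
That gives (6)!/(3!·2!) = 60 arrangements.

60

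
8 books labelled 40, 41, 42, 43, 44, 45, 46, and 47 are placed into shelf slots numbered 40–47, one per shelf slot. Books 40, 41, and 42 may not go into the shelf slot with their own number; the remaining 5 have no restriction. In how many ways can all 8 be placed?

Let Aᵢ (for i ∈ {40, 41, 42}) be the placements that put book i in its forbidden shelf slot. Any j of these fix j positions, leaving (8−j)! ways to fill the rest, and there are C(3,j) ways to pick which j.
By inclusion–exclusion, the number of valid placements is Σ_{j=0}^{3} (−1)^j C(3,j)·(8−j)!.
Computing: 40320 − 15120 + 2160 − 120 = 27240.

27240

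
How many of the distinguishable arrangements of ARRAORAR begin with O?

Fix O in the first position and arrange the remaining 7 letters.
Those 7 letters have A appearing 3 times and R appearing 4 times, giving (7)!/(4!·3!) = 35.

35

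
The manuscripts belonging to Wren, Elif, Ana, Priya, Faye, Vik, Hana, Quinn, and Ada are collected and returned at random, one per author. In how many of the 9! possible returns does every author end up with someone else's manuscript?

133496

This is the derangement count D_9: permutations of 9 items with no fixed point.
By inclusion–exclusion this is Σ_{j=0}^{9} (−1)^j C(9,j)·(9−j)!.
Computing: 362880 − 362880 + 181440 − 60480 + 15120 − 3024 + 504 − 72 + 9 − 1 = 133496.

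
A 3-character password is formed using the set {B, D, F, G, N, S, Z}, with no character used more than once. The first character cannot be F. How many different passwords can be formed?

180

The first character has 7−1 = 6 choices (anything except F).
The remaining 2 characters are filled from the other 6 symbols without repetition: 6 × 5 = 30.
Total: 6 × 30 = 180.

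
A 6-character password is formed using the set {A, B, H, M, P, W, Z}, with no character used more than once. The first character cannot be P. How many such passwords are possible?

The first character has 7−1 = 6 choices (anything except P).
The remaining 5 characters are filled from the other 6 symbols without repetition: 6 × 5 × 4 × 3 × 2 = 720.
Total: 6 × 720 = 4320.

4320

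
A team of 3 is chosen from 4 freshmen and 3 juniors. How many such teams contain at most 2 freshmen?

31

Split by how many freshmen are chosen (0 through 2).
Sum: C(4,0)·C(3,3) + C(4,1)·C(3,2) + C(4,2)·C(3,1) = 1 + 12 + 18 = 31.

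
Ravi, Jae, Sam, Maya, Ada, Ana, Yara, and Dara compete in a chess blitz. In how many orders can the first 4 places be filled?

There are 8 choices for 1st place, 7 for 2nd, and so on down to 5 for position 4.
That gives 8 × 7 × 6 × 5 = 1680.

1680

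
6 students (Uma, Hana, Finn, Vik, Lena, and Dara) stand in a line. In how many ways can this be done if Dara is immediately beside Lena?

240

Glue Dara and Lena into one block (2 internal orders), leaving 5 units to arrange in a row.
That gives 2 × 5! = 2 × 120 = 240.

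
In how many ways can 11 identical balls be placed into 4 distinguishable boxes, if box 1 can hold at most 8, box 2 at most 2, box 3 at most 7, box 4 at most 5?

124

By stars and bars, unrestricted non-negative solutions to x_1+…+x_4 = 11 number C(11+3,3) = 364.
Subtract solutions that violate a single cap (substitute x_i' = x_i − (cap_i+1)): x_1 ≥ 9 gives C(5,3) = 10; x_2 ≥ 3 gives C(11,3) = 165; x_3 ≥ 8 gives C(6,3) = 20; x_4 ≥ 6 gives C(8,3) = 56. Together 251.
Add back pairs where two caps are both exceeded: 0 + 0 + 0 + 1 + 10 + 0 = 11.
By inclusion–exclusion the count is 364 − 251 + 11 = 124.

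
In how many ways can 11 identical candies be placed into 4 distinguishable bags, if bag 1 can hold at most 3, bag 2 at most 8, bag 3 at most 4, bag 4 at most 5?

109

Ignoring the caps, the number of non-negative solutions to x_1+…+x_4 = 11 is C(14,3) = 364.
Subtract solutions that violate a single cap (substitute x_i' = x_i − (cap_i+1)): x_1 ≥ 4 gives C(10,3) = 120; x_2 ≥ 9 gives C(5,3) = 10; x_3 ≥ 5 gives C(9,3) = 84; x_4 ≥ 6 gives C(8,3) = 56. Together 270.
Add back pairs where two caps are both exceeded: 0 + 10 + 4 + 0 + 0 + 1 = 15.
By inclusion–exclusion the count is 364 − 270 + 15 = 109.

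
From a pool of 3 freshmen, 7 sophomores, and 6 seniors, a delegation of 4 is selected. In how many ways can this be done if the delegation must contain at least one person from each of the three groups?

Unrestricted: C(16,4) = 1820 ways to pick any 4 of the 16.
Selections missing a whole group: no freshmen → C(13,4) = 715; no sophomores → C(9,4) = 126; no seniors → C(10,4) = 210.
Add back selections omitting two groups (i.e. drawn from a single group): C(3,4) + C(7,4) + C(6,4) = 50.
By inclusion–exclusion: 1820 − 1051 + 50 = 819.

819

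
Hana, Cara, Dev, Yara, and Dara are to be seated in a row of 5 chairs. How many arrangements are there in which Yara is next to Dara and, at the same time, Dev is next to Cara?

Treat {Yara,Dara} as one block (2 orders) and {Dev,Cara} as another (2 orders).
That leaves 3 units to arrange: 2 × 2 × 3! = 4 × 6 = 24.

24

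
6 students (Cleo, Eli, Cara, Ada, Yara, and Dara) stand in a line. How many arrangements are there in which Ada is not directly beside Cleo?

480

There are 6! = 720 arrangements in all. If Ada and Cleo are adjacent, merging them into one block gives 2·(5)! = 240 arrangements.
Complementary counting: 720 − 240 = 480.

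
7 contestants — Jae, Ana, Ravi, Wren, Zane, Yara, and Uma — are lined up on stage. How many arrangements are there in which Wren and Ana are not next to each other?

3600

Of the 7! = 5040 arrangements, those with Wren and Ana adjacent number 2 × 6! = 1440 (treat the pair as a block with 2 internal orders).
Complementary counting: 5040 − 1440 = 3600.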